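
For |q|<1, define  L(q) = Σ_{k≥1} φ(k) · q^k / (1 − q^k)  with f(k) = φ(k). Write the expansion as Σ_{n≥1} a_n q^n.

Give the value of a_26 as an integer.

q^26  k|26↦φ(k): 1:1 2:1 13:12 26:12  a_26=26

a_26 = 26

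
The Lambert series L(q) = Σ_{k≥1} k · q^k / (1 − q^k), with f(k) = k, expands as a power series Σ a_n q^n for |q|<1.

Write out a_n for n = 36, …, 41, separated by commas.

[q^36] f(1)=1,f(2)=2,f(3)=3,f(4)=4,f(6)=6,f(9)=9,f(12)=12,f(18)=18,f(36)=36 ⇒ 91
[q^37] f(37)=37,f(1)=1 ⇒ 38
q^38  k|38↦f(k): 38:38 19:19 2:2 1:1  a_38=60
n=39: 1·39 3·13 13·3 39·1  f→[1+3+13+39]=56
q^40  k|40↦f(k): 1:1 2:2 4:4 5:5 8:8 10:10 20:20 40:40  a_40=90
[q^41] f(1)=1,f(41)=41 ⇒ 42

91, 38, 60, 56, 90, 42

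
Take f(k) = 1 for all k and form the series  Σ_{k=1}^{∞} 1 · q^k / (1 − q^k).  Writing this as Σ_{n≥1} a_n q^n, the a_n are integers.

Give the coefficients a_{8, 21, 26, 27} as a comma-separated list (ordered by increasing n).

n=8: 8·1 4·2 2·4 1·8  f→[1+1+1+1]=4
d|21:{21,7,3,1}  Σf=1+1+1+1=4
d|26:{1,2,13,26}  Σf=1+1+1+1=4
n=27: 27·1 9·3 3·9 1·27  f→[1+1+1+1]=4

4, 4, 4, 4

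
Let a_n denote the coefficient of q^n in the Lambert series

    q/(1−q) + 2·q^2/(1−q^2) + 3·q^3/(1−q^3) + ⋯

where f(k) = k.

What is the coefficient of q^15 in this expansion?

a_15 = 24

[q^15] f(15)=15,f(5)=5,f(3)=3,f(1)=1 ⇒ 24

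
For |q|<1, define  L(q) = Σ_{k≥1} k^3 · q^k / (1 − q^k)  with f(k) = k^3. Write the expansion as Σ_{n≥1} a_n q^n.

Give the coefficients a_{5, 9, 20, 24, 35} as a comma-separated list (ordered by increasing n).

126, 757, 9198, 16380, 43344

d|5:{5,1}  Σf=125+1=126
d|9:{1,3,9}  Σf=1+27+729=757
n=20: 1·20 2·10 4·5 5·4 10·2 20·1  f→[1+8+64+125+1000+8000]=9198
[q^24] f(1)=1,f(2)=8,f(3)=27,f(4)=64,f(6)=216,f(8)=512,f(12)=1728,f(24)=13824 ⇒ 16380
d|35:{1,5,7,35}  Σf=1+125+343+42875=43344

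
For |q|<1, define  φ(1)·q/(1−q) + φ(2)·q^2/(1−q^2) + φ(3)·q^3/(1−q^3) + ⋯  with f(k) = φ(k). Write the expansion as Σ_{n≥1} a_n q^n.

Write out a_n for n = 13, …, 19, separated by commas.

[q^13] φ(1)=1,φ(13)=12 ⇒ 13
n=14: 1·14 2·7 7·2 14·1  φ→[1+1+6+6]=14
q^15  k|15↦φ(k): 15:8 5:4 3:2 1:1  a_15=15
q^16  k|16↦φ(k): 16:8 8:4 4:2 2:1 1:1  a_16=16
n=17: 1·17 17·1  φ→[1+16]=17
[q^18] φ(1)=1,φ(2)=1,φ(3)=2,φ(6)=2,φ(9)=6,φ(18)=6 ⇒ 18
n=19: 19·1 1·19  φ→[18+1]=19

13, 14, 15, 16, 17, 18, 19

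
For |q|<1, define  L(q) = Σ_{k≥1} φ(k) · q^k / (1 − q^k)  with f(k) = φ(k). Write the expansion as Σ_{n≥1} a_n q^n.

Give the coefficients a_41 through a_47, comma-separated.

q^41  k|41↦φ(k): 41:40 1:1  a_41=41
[q^42] φ(42)=12,φ(21)=12,φ(14)=6,φ(7)=6,φ(6)=2,φ(3)=2,φ(2)=1,φ(1)=1 ⇒ 42
n=43: 43·1 1·43  φ→[42+1]=43
q^44  k|44↦φ(k): 1:1 2:1 4:2 11:10 22:10 44:20  a_44=44
n=45: 1·45 3·15 5·9 9·5 15·3 45·1  φ→[1+2+4+6+8+24]=45
d|46:{46,23,2,1}  Σφ=22+22+1+1=46
n=47: 47·1 1·47  φ→[46+1]=47

41, 42, 43, 44, 45, 46, 47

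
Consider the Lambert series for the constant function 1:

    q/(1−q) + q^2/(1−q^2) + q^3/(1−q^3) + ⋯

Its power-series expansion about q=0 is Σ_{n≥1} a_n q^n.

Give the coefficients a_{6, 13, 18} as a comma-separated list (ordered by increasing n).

d|6:{1,2,3,6}  Σf=1+1+1+1=4
n=13: 1·13 13·1  f→[1+1]=2
d|18:{1,2,3,6,9,18}  Σf=1+1+1+1+1+1=6

4, 2, 6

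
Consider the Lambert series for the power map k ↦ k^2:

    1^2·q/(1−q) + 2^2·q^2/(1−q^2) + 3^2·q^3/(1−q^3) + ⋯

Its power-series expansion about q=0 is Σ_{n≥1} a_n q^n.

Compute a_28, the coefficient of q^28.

a_28 = 1050

[q^28] f(28)=784,f(14)=196,f(7)=49,f(4)=16,f(2)=4,f(1)=1 ⇒ 1050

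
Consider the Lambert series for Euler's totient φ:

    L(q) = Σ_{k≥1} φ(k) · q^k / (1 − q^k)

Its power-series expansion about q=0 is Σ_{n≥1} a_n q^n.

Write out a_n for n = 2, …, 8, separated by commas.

[q^2] φ(1)=1,φ(2)=1 ⇒ 2
[q^3] φ(1)=1,φ(3)=2 ⇒ 3
[q^4] φ(4)=2,φ(2)=1,φ(1)=1 ⇒ 4
q^5  k|5↦φ(k): 5:4 1:1  a_5=5
n=6: 1·6 2·3 3·2 6·1  φ→[1+1+2+2]=6
[q^7] φ(7)=6,φ(1)=1 ⇒ 7
q^8  k|8↦φ(k): 8:4 4:2 2:1 1:1  a_8=8

2, 3, 4, 5, 6, 7, 8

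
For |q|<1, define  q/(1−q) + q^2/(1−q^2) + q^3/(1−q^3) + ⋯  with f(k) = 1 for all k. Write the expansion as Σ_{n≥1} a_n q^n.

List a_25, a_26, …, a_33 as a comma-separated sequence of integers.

q^25  k|25↦f(k): 1:1 5:1 25:1  a_25=3
q^26  k|26↦f(k): 1:1 2:1 13:1 26:1  a_26=4
d|27:{27,9,3,1}  Σf=1+1+1+1=4
[q^28] f(1)=1,f(2)=1,f(4)=1,f(7)=1,f(14)=1,f(28)=1 ⇒ 6
q^29  k|29↦f(k): 29:1 1:1  a_29=2
q^30  k|30↦f(k): 30:1 15:1 10:1 6:1 5:1 3:1 2:1 1:1  a_30=8
n=31: 31·1 1·31  f→[1+1]=2
[q^32] f(1)=1,f(2)=1,f(4)=1,f(8)=1,f(16)=1,f(32)=1 ⇒ 6
n=33: 33·1 11·3 3·11 1·33  f→[1+1+1+1]=4

3, 4, 4, 6, 2, 8, 2, 6, 4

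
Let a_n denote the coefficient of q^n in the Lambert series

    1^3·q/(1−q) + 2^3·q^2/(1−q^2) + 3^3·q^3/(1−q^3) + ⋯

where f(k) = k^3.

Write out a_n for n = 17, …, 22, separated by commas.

[q^17] f(17)=4913,f(1)=1 ⇒ 4914
d|18:{18,9,6,3,2,1}  Σf=5832+729+216+27+8+1=6813
n=19: 1·19 19·1  f→[1+6859]=6860
d|20:{20,10,5,4,2,1}  Σf=8000+1000+125+64+8+1=9198
[q^21] f(21)=9261,f(7)=343,f(3)=27,f(1)=1 ⇒ 9632
[q^22] f(1)=1,f(2)=8,f(11)=1331,f(22)=10648 ⇒ 11988

4914, 6813, 6860, 9198, 9632, 11988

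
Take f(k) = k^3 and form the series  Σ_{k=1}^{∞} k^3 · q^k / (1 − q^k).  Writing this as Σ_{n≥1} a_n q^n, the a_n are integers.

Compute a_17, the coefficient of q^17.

[q^17] f(1)=1,f(17)=4913 ⇒ 4914

a_17 = 4914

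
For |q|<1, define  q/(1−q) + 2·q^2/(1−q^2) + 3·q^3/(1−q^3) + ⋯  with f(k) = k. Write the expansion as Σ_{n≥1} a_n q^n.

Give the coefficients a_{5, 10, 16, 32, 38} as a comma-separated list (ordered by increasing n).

[q^5] f(1)=1,f(5)=5 ⇒ 6
[q^10] f(10)=10,f(5)=5,f(2)=2,f(1)=1 ⇒ 18
d|16:{16,8,4,2,1}  Σf=16+8+4+2+1=31
n=32: 1·32 2·16 4·8 8·4 16·2 32·1  f→[1+2+4+8+16+32]=63
[q^38] f(38)=38,f(19)=19,f(2)=2,f(1)=1 ⇒ 60

6, 18, 31, 63, 60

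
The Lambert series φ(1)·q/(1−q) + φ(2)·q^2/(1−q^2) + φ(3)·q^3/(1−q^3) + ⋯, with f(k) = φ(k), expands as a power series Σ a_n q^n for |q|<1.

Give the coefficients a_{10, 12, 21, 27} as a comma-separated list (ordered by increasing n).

[q^10] φ(10)=4,φ(5)=4,φ(2)=1,φ(1)=1 ⇒ 10
n=12: 12·1 6·2 4·3 3·4 2·6 1·12  φ→[4+2+2+2+1+1]=12
n=21: 21·1 7·3 3·7 1·21  φ→[12+6+2+1]=21
q^27  k|27↦φ(k): 1:1 3:2 9:6 27:18  a_27=27

10, 12, 21, 27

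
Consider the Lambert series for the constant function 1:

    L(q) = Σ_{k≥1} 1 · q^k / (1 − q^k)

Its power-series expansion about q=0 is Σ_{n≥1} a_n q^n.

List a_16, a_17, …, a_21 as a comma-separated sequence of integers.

q^16  k|16↦f(k): 16:1 8:1 4:1 2:1 1:1  a_16=5
q^17  k|17↦f(k): 1:1 17:1  a_17=2
n=18: 1·18 2·9 3·6 6·3 9·2 18·1  f→[1+1+1+1+1+1]=6
q^19  k|19↦f(k): 1:1 19:1  a_19=2
[q^20] f(20)=1,f(10)=1,f(5)=1,f(4)=1,f(2)=1,f(1)=1 ⇒ 6
d|21:{21,7,3,1}  Σf=1+1+1+1=4

5, 2, 6, 2, 6, 4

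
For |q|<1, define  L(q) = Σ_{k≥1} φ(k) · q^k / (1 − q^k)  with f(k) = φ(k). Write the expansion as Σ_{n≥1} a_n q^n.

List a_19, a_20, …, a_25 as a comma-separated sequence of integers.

q^19  k|19↦φ(k): 1:1 19:18  a_19=19
d|20:{1,2,4,5,10,20}  Σφ=1+1+2+4+4+8=20
q^21  k|21↦φ(k): 1:1 3:2 7:6 21:12  a_21=21
d|22:{22,11,2,1}  Σφ=10+10+1+1=22
d|23:{1,23}  Σφ=1+22=23
q^24  k|24↦φ(k): 24:8 12:4 8:4 6:2 4:2 3:2 2:1 1:1  a_24=24
n=25: 25·1 5·5 1·25  φ→[20+4+1]=25

19, 20, 21, 22, 23, 24, 25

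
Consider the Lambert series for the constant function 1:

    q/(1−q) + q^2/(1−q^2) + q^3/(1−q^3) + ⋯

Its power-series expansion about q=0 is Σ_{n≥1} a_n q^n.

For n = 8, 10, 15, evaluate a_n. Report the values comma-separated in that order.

d|8:{1,2,4,8}  Σf=1+1+1+1=4
q^10  k|10↦f(k): 1:1 2:1 5:1 10:1  a_10=4
d|15:{15,5,3,1}  Σf=1+1+1+1=4

4, 4, 4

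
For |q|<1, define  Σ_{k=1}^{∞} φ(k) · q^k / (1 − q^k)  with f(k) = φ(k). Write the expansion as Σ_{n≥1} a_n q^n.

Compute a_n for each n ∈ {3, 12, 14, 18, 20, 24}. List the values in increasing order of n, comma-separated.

d|3:{1,3}  Σφ=1+2=3
[q^12] φ(12)=4,φ(6)=2,φ(4)=2,φ(3)=2,φ(2)=1,φ(1)=1 ⇒ 12
d|14:{14,7,2,1}  Σφ=6+6+1+1=14
d|18:{1,2,3,6,9,18}  Σφ=1+1+2+2+6+6=18
n=20: 1·20 2·10 4·5 5·4 10·2 20·1  φ→[1+1+2+4+4+8]=20
q^24  k|24↦φ(k): 1:1 2:1 3:2 4:2 6:2 8:4 12:4 24:8  a_24=24

3, 12, 14, 18, 20, 24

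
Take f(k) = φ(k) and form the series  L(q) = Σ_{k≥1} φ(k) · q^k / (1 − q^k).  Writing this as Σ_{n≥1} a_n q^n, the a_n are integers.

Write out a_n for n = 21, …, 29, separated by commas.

n=21: 1·21 3·7 7·3 21·1  φ→[1+2+6+12]=21
[q^22] φ(22)=10,φ(11)=10,φ(2)=1,φ(1)=1 ⇒ 22
[q^23] φ(1)=1,φ(23)=22 ⇒ 23
q^24  k|24↦φ(k): 24:8 12:4 8:4 6:2 4:2 3:2 2:1 1:1  a_24=24
n=25: 25·1 5·5 1·25  φ→[20+4+1]=25
[q^26] φ(26)=12,φ(13)=12,φ(2)=1,φ(1)=1 ⇒ 26
n=27: 1·27 3·9 9·3 27·1  φ→[1+2+6+18]=27
d|28:{28,14,7,4,2,1}  Σφ=12+6+6+2+1+1=28
[q^29] φ(29)=28,φ(1)=1 ⇒ 29

21, 22, 23, 24, 25, 26, 27, 28, 29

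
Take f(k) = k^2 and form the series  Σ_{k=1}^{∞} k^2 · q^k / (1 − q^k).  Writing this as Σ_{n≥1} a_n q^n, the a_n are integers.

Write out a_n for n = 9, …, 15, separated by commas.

[q^9] f(1)=1,f(3)=9,f(9)=81 ⇒ 91
[q^10] f(1)=1,f(2)=4,f(5)=25,f(10)=100 ⇒ 130
q^11  k|11↦f(k): 11:121 1:1  a_11=122
[q^12] f(1)=1,f(2)=4,f(3)=9,f(4)=16,f(6)=36,f(12)=144 ⇒ 210
n=13: 13·1 1·13  f→[169+1]=170
q^14  k|14↦f(k): 14:196 7:49 2:4 1:1  a_14=250
d|15:{15,5,3,1}  Σf=225+25+9+1=260

91, 130, 122, 210, 170, 250, 260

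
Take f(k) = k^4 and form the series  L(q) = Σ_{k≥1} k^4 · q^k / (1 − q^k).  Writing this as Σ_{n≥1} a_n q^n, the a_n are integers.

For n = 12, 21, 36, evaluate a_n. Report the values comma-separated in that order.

d|12:{1,2,3,4,6,12}  Σf=1+16+81+256+1296+20736=22386
[q^21] f(1)=1,f(3)=81,f(7)=2401,f(21)=194481 ⇒ 196964
[q^36] f(36)=1679616,f(18)=104976,f(12)=20736,f(9)=6561,f(6)=1296,f(4)=256,f(3)=81,f(2)=16,f(1)=1 ⇒ 1813539

22386, 196964, 1813539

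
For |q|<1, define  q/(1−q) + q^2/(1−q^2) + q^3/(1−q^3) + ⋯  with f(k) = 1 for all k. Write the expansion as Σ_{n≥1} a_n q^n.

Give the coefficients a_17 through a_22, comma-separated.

[q^17] f(17)=1,f(1)=1 ⇒ 2
d|18:{18,9,6,3,2,1}  Σf=1+1+1+1+1+1=6
d|19:{19,1}  Σf=1+1=2
d|20:{1,2,4,5,10,20}  Σf=1+1+1+1+1+1=6
n=21: 21·1 7·3 3·7 1·21  f→[1+1+1+1]=4
n=22: 1·22 2·11 11·2 22·1  f→[1+1+1+1]=4

2, 6, 2, 6, 4, 4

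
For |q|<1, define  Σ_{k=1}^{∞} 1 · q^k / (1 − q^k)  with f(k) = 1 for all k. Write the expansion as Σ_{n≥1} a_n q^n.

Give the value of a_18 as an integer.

a_18 = 6

d|18:{1,2,3,6,9,18}  Σf=1+1+1+1+1+1=6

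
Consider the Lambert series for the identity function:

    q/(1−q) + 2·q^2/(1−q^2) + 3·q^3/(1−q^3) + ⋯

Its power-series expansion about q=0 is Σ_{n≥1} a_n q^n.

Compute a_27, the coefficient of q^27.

a_27 = 40

q^27  k|27↦f(k): 1:1 3:3 9:9 27:27  a_27=40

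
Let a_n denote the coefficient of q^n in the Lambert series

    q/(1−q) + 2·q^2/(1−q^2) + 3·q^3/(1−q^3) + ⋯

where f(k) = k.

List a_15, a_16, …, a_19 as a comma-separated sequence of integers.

d|15:{15,5,3,1}  Σf=15+5+3+1=24
n=16: 1·16 2·8 4·4 8·2 16·1  f→[1+2+4+8+16]=31
[q^17] f(17)=17,f(1)=1 ⇒ 18
q^18  k|18↦f(k): 1:1 2:2 3:3 6:6 9:9 18:18  a_18=39
n=19: 1·19 19·1  f→[1+19]=20

24, 31, 18, 39, 20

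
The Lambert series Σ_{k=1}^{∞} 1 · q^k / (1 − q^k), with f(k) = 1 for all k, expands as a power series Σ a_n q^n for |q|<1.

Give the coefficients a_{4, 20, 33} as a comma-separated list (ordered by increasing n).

3, 6, 4

n=4: 4·1 2·2 1·4  f→[1+1+1]=3
d|20:{1,2,4,5,10,20}  Σf=1+1+1+1+1+1=6
n=33: 1·33 3·11 11·3 33·1  f→[1+1+1+1]=4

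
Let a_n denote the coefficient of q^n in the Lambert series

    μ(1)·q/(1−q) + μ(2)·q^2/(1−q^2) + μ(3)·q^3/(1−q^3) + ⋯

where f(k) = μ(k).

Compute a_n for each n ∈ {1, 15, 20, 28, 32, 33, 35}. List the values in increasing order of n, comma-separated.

[q^1] μ(1)=1 ⇒ 1
q^15  k|15↦μ(k): 1:1 3:-1 5:-1 15:1  a_15=0
q^20  k|20↦μ(k): 1:1 2:-1 4:0 5:-1 10:1 20:0  a_20=0
n=28: 1·28 2·14 4·7 7·4 14·2 28·1  μ→[1+(-1)+0+(-1)+1+0]=0
q^32  k|32↦μ(k): 1:1 2:-1 4:0 8:0 16:0 32:0  a_32=0
[q^33] μ(33)=1,μ(11)=-1,μ(3)=-1,μ(1)=1 ⇒ 0
d|35:{1,5,7,35}  Σμ=1+(-1)+(-1)+1=0

1, 0, 0, 0, 0, 0, 0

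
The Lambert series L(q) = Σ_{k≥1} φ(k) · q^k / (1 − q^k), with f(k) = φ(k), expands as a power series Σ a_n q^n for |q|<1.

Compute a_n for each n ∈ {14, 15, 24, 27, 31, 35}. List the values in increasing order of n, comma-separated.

q^14  k|14↦φ(k): 14:6 7:6 2:1 1:1  a_14=14
n=15: 15·1 5·3 3·5 1·15  φ→[8+4+2+1]=15
d|24:{1,2,3,4,6,8,12,24}  Σφ=1+1+2+2+2+4+4+8=24
[q^27] φ(1)=1,φ(3)=2,φ(9)=6,φ(27)=18 ⇒ 27
n=31: 1·31 31·1  φ→[1+30]=31
[q^35] φ(1)=1,φ(5)=4,φ(7)=6,φ(35)=24 ⇒ 35

14, 15, 24, 27, 31, 35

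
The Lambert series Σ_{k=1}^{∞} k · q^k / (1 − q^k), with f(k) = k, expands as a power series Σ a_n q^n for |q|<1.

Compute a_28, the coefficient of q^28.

q^28  k|28↦f(k): 28:28 14:14 7:7 4:4 2:2 1:1  a_28=56

a_28 = 56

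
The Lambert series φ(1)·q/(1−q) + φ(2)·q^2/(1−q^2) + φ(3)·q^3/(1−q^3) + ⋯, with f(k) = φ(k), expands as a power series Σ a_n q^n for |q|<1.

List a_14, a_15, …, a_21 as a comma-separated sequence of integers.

[q^14] φ(1)=1,φ(2)=1,φ(7)=6,φ(14)=6 ⇒ 14
[q^15] φ(15)=8,φ(5)=4,φ(3)=2,φ(1)=1 ⇒ 15
n=16: 16·1 8·2 4·4 2·8 1·16  φ→[8+4+2+1+1]=16
[q^17] φ(1)=1,φ(17)=16 ⇒ 17
n=18: 18·1 9·2 6·3 3·6 2·9 1·18  φ→[6+6+2+2+1+1]=18
[q^19] φ(19)=18,φ(1)=1 ⇒ 19
q^20  k|20↦φ(k): 20:8 10:4 5:4 4:2 2:1 1:1  a_20=20
[q^21] φ(1)=1,φ(3)=2,φ(7)=6,φ(21)=12 ⇒ 21

14, 15, 16, 17, 18, 19, 20, 21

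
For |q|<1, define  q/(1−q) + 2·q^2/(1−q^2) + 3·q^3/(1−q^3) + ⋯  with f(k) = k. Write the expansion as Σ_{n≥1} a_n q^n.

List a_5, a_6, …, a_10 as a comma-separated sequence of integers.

6, 12, 8, 15, 13, 18

[q^5] f(1)=1,f(5)=5 ⇒ 6
[q^6] f(6)=6,f(3)=3,f(2)=2,f(1)=1 ⇒ 12
[q^7] f(7)=7,f(1)=1 ⇒ 8
n=8: 8·1 4·2 2·4 1·8  f→[8+4+2+1]=15
q^9  k|9↦f(k): 9:9 3:3 1:1  a_9=13
d|10:{10,5,2,1}  Σf=10+5+2+1=18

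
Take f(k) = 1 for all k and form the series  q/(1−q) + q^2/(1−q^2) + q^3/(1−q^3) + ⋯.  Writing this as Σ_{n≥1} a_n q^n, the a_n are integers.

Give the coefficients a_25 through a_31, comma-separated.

d|25:{25,5,1}  Σf=1+1+1=3
d|26:{1,2,13,26}  Σf=1+1+1+1=4
d|27:{1,3,9,27}  Σf=1+1+1+1=4
d|28:{1,2,4,7,14,28}  Σf=1+1+1+1+1+1=6
n=29: 1·29 29·1  f→[1+1]=2
[q^30] f(30)=1,f(15)=1,f(10)=1,f(6)=1,f(5)=1,f(3)=1,f(2)=1,f(1)=1 ⇒ 8
q^31  k|31↦f(k): 31:1 1:1  a_31=2

3, 4, 4, 6, 2, 8, 2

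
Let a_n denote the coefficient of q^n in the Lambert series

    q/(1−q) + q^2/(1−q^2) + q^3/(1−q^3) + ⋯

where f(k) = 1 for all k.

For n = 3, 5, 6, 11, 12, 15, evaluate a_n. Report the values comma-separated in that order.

[q^3] f(1)=1,f(3)=1 ⇒ 2
[q^5] f(1)=1,f(5)=1 ⇒ 2
[q^6] f(6)=1,f(3)=1,f(2)=1,f(1)=1 ⇒ 4
q^11  k|11↦f(k): 1:1 11:1  a_11=2
d|12:{12,6,4,3,2,1}  Σf=1+1+1+1+1+1=6
q^15  k|15↦f(k): 15:1 5:1 3:1 1:1  a_15=4

2, 2, 4, 2, 6, 4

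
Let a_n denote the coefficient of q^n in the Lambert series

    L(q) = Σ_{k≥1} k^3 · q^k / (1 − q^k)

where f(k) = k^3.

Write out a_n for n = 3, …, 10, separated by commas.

[q^3] f(3)=27,f(1)=1 ⇒ 28
[q^4] f(1)=1,f(2)=8,f(4)=64 ⇒ 73
[q^5] f(1)=1,f(5)=125 ⇒ 126
[q^6] f(1)=1,f(2)=8,f(3)=27,f(6)=216 ⇒ 252
[q^7] f(7)=343,f(1)=1 ⇒ 344
q^8  k|8↦f(k): 1:1 2:8 4:64 8:512  a_8=585
[q^9] f(9)=729,f(3)=27,f(1)=1 ⇒ 757
q^10  k|10↦f(k): 10:1000 5:125 2:8 1:1  a_10=1134

28, 73, 126, 252, 344, 585, 757, 1134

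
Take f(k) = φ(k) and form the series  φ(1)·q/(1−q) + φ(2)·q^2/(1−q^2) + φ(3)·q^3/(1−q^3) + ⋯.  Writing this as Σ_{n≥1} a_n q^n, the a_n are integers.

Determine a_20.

[q^20] φ(20)=8,φ(10)=4,φ(5)=4,φ(4)=2,φ(2)=1,φ(1)=1 ⇒ 20

a_20 = 20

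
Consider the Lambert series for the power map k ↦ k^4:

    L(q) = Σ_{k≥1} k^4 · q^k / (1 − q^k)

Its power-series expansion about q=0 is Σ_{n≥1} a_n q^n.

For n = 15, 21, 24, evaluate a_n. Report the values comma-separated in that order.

d|15:{1,3,5,15}  Σf=1+81+625+50625=51332
q^21  k|21↦f(k): 21:194481 7:2401 3:81 1:1  a_21=196964
n=24: 1·24 2·12 3·8 4·6 6·4 8·3 12·2 24·1  f→[1+16+81+256+1296+4096+20736+331776]=358258

51332, 196964, 358258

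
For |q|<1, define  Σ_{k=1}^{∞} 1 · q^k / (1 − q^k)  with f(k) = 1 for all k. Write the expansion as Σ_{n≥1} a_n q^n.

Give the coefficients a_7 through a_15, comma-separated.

q^7  k|7↦f(k): 7:1 1:1  a_7=2
q^8  k|8↦f(k): 1:1 2:1 4:1 8:1  a_8=4
d|9:{1,3,9}  Σf=1+1+1=3
q^10  k|10↦f(k): 10:1 5:1 2:1 1:1  a_10=4
n=11: 11·1 1·11  f→[1+1]=2
[q^12] f(12)=1,f(6)=1,f(4)=1,f(3)=1,f(2)=1,f(1)=1 ⇒ 6
q^13  k|13↦f(k): 1:1 13:1  a_13=2
[q^14] f(14)=1,f(7)=1,f(2)=1,f(1)=1 ⇒ 4
[q^15] f(15)=1,f(5)=1,f(3)=1,f(1)=1 ⇒ 4

2, 4, 3, 4, 2, 6, 2, 4, 4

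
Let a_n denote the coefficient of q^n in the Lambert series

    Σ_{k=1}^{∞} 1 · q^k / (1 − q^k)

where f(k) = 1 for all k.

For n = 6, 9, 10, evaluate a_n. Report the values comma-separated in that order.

n=6: 6·1 3·2 2·3 1·6  f→[1+1+1+1]=4
[q^9] f(9)=1,f(3)=1,f(1)=1 ⇒ 3
d|10:{1,2,5,10}  Σf=1+1+1+1=4

4, 3, 4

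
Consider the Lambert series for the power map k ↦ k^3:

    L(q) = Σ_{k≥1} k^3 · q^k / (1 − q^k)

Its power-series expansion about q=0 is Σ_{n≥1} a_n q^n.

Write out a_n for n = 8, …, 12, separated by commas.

585, 757, 1134, 1332, 2044

n=8: 1·8 2·4 4·2 8·1  f→[1+8+64+512]=585
n=9: 1·9 3·3 9·1  f→[1+27+729]=757
[q^10] f(10)=1000,f(5)=125,f(2)=8,f(1)=1 ⇒ 1134
[q^11] f(11)=1331,f(1)=1 ⇒ 1332
d|12:{12,6,4,3,2,1}  Σf=1728+216+64+27+8+1=2044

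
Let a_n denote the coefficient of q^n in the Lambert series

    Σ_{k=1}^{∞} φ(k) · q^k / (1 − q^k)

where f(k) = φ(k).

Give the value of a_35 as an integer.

n=35: 35·1 7·5 5·7 1·35  φ→[24+6+4+1]=35

a_35 = 35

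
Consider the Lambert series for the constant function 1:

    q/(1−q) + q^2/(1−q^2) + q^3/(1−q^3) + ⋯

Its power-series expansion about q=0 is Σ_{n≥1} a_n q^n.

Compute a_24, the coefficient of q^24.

q^24  k|24↦f(k): 24:1 12:1 8:1 6:1 4:1 3:1 2:1 1:1  a_24=8

a_24 = 8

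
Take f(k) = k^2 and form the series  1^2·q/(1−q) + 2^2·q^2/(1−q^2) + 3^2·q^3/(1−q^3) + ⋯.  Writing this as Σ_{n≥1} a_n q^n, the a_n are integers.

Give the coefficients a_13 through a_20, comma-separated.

[q^13] f(13)=169,f(1)=1 ⇒ 170
q^14  k|14↦f(k): 14:196 7:49 2:4 1:1  a_14=250
q^15  k|15↦f(k): 1:1 3:9 5:25 15:225  a_15=260
[q^16] f(16)=256,f(8)=64,f(4)=16,f(2)=4,f(1)=1 ⇒ 341
d|17:{1,17}  Σf=1+289=290
d|18:{18,9,6,3,2,1}  Σf=324+81+36+9+4+1=455
n=19: 19·1 1·19  f→[361+1]=362
q^20  k|20↦f(k): 20:400 10:100 5:25 4:16 2:4 1:1  a_20=546

170, 250, 260, 341, 290, 455, 362, 546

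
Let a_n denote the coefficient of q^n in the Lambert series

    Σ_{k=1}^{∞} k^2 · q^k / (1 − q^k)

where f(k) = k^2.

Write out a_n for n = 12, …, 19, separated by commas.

q^12  k|12↦f(k): 12:144 6:36 4:16 3:9 2:4 1:1  a_12=210
[q^13] f(1)=1,f(13)=169 ⇒ 170
n=14: 1·14 2·7 7·2 14·1  f→[1+4+49+196]=250
[q^15] f(15)=225,f(5)=25,f(3)=9,f(1)=1 ⇒ 260
n=16: 16·1 8·2 4·4 2·8 1·16  f→[256+64+16+4+1]=341
d|17:{17,1}  Σf=289+1=290
q^18  k|18↦f(k): 1:1 2:4 3:9 6:36 9:81 18:324  a_18=455
[q^19] f(1)=1,f(19)=361 ⇒ 362

210, 170, 250, 260, 341, 290, 455, 362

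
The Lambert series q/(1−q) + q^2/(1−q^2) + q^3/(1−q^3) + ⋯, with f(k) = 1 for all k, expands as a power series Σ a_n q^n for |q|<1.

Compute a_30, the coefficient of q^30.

a_30 = 8

d|30:{1,2,3,5,6,10,15,30}  Σf=1+1+1+1+1+1+1+1=8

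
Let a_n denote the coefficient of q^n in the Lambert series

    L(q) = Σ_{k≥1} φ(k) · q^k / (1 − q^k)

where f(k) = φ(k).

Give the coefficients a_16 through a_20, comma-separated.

d|16:{16,8,4,2,1}  Σφ=8+4+2+1+1=16
n=17: 1·17 17·1  φ→[1+16]=17
[q^18] φ(18)=6,φ(9)=6,φ(6)=2,φ(3)=2,φ(2)=1,φ(1)=1 ⇒ 18
n=19: 1·19 19·1  φ→[1+18]=19
d|20:{20,10,5,4,2,1}  Σφ=8+4+4+2+1+1=20

16, 17, 18, 19, 20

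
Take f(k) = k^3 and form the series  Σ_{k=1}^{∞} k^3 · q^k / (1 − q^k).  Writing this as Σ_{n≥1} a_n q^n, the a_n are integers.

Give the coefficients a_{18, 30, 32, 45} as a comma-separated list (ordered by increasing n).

[q^18] f(18)=5832,f(9)=729,f(6)=216,f(3)=27,f(2)=8,f(1)=1 ⇒ 6813
q^30  k|30↦f(k): 1:1 2:8 3:27 5:125 6:216 10:1000 15:3375 30:27000  a_30=31752
d|32:{32,16,8,4,2,1}  Σf=32768+4096+512+64+8+1=37449
d|45:{1,3,5,9,15,45}  Σf=1+27+125+729+3375+91125=95382

6813, 31752, 37449, 95382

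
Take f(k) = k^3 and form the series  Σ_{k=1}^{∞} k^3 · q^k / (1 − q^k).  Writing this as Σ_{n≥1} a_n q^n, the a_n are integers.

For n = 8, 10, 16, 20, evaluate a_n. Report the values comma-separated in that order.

585, 1134, 4681, 9198

d|8:{1,2,4,8}  Σf=1+8+64+512=585
[q^10] f(10)=1000,f(5)=125,f(2)=8,f(1)=1 ⇒ 1134
n=16: 16·1 8·2 4·4 2·8 1·16  f→[4096+512+64+8+1]=4681
q^20  k|20↦f(k): 20:8000 10:1000 5:125 4:64 2:8 1:1  a_20=9198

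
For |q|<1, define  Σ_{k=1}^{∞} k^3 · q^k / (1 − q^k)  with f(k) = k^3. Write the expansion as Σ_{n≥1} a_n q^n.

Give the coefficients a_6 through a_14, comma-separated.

n=6: 1·6 2·3 3·2 6·1  f→[1+8+27+216]=252
d|7:{7,1}  Σf=343+1=344
[q^8] f(8)=512,f(4)=64,f(2)=8,f(1)=1 ⇒ 585
n=9: 9·1 3·3 1·9  f→[729+27+1]=757
d|10:{1,2,5,10}  Σf=1+8+125+1000=1134
n=11: 11·1 1·11  f→[1331+1]=1332
n=12: 12·1 6·2 4·3 3·4 2·6 1·12  f→[1728+216+64+27+8+1]=2044
q^13  k|13↦f(k): 13:2197 1:1  a_13=2198
d|14:{14,7,2,1}  Σf=2744+343+8+1=3096

252, 344, 585, 757, 1134, 1332, 2044, 2198, 3096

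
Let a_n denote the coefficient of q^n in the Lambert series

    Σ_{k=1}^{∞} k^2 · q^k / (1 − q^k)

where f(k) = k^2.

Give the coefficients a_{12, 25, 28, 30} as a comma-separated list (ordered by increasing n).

210, 651, 1050, 1300

[q^12] f(12)=144,f(6)=36,f(4)=16,f(3)=9,f(2)=4,f(1)=1 ⇒ 210
n=25: 25·1 5·5 1·25  f→[625+25+1]=651
d|28:{28,14,7,4,2,1}  Σf=784+196+49+16+4+1=1050
[q^30] f(30)=900,f(15)=225,f(10)=100,f(6)=36,f(5)=25,f(3)=9,f(2)=4,f(1)=1 ⇒ 1300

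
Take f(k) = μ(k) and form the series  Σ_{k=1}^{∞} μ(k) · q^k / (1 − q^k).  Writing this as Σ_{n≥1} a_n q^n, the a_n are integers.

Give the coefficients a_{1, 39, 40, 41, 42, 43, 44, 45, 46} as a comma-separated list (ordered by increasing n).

d|1:{1}  Σμ=1=1
d|39:{39,13,3,1}  Σμ=1+(-1)+(-1)+1=0
d|40:{40,20,10,8,5,4,2,1}  Σμ=0+0+1+0+(-1)+0+(-1)+1=0
q^41  k|41↦μ(k): 41:-1 1:1  a_41=0
n=42: 42·1 21·2 14·3 7·6 6·7 3·14 2·21 1·42  μ→[(-1)+1+1+(-1)+1+(-1)+(-1)+1]=0
[q^43] μ(43)=-1,μ(1)=1 ⇒ 0
n=44: 1·44 2·22 4·11 11·4 22·2 44·1  μ→[1+(-1)+0+(-1)+1+0]=0
n=45: 1·45 3·15 5·9 9·5 15·3 45·1  μ→[1+(-1)+(-1)+0+1+0]=0
[q^46] μ(46)=1,μ(23)=-1,μ(2)=-1,μ(1)=1 ⇒ 0

1, 0, 0, 0, 0, 0, 0, 0, 0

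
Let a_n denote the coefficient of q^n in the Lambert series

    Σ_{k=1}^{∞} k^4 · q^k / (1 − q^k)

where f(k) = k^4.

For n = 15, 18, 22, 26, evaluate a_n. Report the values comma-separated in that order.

d|15:{15,5,3,1}  Σf=50625+625+81+1=51332
[q^18] f(18)=104976,f(9)=6561,f(6)=1296,f(3)=81,f(2)=16,f(1)=1 ⇒ 112931
n=22: 22·1 11·2 2·11 1·22  f→[234256+14641+16+1]=248914
[q^26] f(1)=1,f(2)=16,f(13)=28561,f(26)=456976 ⇒ 485554

51332, 112931, 248914, 485554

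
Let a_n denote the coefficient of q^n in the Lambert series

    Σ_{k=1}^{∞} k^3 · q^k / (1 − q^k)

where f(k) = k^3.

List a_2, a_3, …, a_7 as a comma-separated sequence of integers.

[q^2] f(1)=1,f(2)=8 ⇒ 9
[q^3] f(3)=27,f(1)=1 ⇒ 28
q^4  k|4↦f(k): 4:64 2:8 1:1  a_4=73
d|5:{5,1}  Σf=125+1=126
n=6: 6·1 3·2 2·3 1·6  f→[216+27+8+1]=252
d|7:{7,1}  Σf=343+1=344

9, 28, 73, 126, 252, 344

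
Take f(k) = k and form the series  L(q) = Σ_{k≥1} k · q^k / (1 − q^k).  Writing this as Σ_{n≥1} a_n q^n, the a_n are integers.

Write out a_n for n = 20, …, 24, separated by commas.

[q^20] f(1)=1,f(2)=2,f(4)=4,f(5)=5,f(10)=10,f(20)=20 ⇒ 42
d|21:{1,3,7,21}  Σf=1+3+7+21=32
[q^22] f(1)=1,f(2)=2,f(11)=11,f(22)=22 ⇒ 36
d|23:{1,23}  Σf=1+23=24
d|24:{1,2,3,4,6,8,12,24}  Σf=1+2+3+4+6+8+12+24=60

42, 32, 36, 24, 60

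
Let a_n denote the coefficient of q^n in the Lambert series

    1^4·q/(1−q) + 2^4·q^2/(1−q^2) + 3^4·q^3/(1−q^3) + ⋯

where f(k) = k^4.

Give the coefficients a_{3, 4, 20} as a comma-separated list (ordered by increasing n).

[q^3] f(1)=1,f(3)=81 ⇒ 82
d|4:{4,2,1}  Σf=256+16+1=273
[q^20] f(1)=1,f(2)=16,f(4)=256,f(5)=625,f(10)=10000,f(20)=160000 ⇒ 170898

82, 273, 170898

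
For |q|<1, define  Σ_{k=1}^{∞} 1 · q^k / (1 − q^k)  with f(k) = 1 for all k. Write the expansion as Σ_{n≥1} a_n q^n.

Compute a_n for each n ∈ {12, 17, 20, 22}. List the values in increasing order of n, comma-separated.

6, 2, 6, 4

q^12  k|12↦f(k): 1:1 2:1 3:1 4:1 6:1 12:1  a_12=6
q^17  k|17↦f(k): 1:1 17:1  a_17=2
q^20  k|20↦f(k): 20:1 10:1 5:1 4:1 2:1 1:1  a_20=6
d|22:{1,2,11,22}  Σf=1+1+1+1=4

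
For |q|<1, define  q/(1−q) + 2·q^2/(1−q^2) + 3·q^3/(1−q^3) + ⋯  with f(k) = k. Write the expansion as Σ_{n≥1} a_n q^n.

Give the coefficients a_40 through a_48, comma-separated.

d|40:{1,2,4,5,8,10,20,40}  Σf=1+2+4+5+8+10+20+40=90
[q^41] f(1)=1,f(41)=41 ⇒ 42
q^42  k|42↦f(k): 42:42 21:21 14:14 7:7 6:6 3:3 2:2 1:1  a_42=96
q^43  k|43↦f(k): 43:43 1:1  a_43=44
n=44: 1·44 2·22 4·11 11·4 22·2 44·1  f→[1+2+4+11+22+44]=84
q^45  k|45↦f(k): 1:1 3:3 5:5 9:9 15:15 45:45  a_45=78
q^46  k|46↦f(k): 1:1 2:2 23:23 46:46  a_46=72
d|47:{1,47}  Σf=1+47=48
q^48  k|48↦f(k): 48:48 24:24 16:16 12:12 8:8 6:6 4:4 3:3 2:2 1:1  a_48=124

90, 42, 96, 44, 84, 78, 72, 48, 124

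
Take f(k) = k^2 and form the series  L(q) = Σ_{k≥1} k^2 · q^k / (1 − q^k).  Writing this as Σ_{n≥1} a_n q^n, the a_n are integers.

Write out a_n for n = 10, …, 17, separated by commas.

130, 122, 210, 170, 250, 260, 341, 290

d|10:{10,5,2,1}  Σf=100+25+4+1=130
[q^11] f(11)=121,f(1)=1 ⇒ 122
[q^12] f(12)=144,f(6)=36,f(4)=16,f(3)=9,f(2)=4,f(1)=1 ⇒ 210
n=13: 13·1 1·13  f→[169+1]=170
d|14:{1,2,7,14}  Σf=1+4+49+196=250
q^15  k|15↦f(k): 15:225 5:25 3:9 1:1  a_15=260
d|16:{16,8,4,2,1}  Σf=256+64+16+4+1=341
n=17: 1·17 17·1  f→[1+289]=290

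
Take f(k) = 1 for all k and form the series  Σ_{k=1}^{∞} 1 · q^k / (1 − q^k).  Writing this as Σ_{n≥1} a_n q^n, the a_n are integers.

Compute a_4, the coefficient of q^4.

a_4 = 3

[q^4] f(1)=1,f(2)=1,f(4)=1 ⇒ 3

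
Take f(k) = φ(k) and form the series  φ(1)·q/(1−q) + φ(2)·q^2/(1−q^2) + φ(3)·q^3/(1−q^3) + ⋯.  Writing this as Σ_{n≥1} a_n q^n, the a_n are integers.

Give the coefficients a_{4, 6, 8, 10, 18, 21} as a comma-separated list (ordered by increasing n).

q^4  k|4↦φ(k): 1:1 2:1 4:2  a_4=4
d|6:{1,2,3,6}  Σφ=1+1+2+2=6
n=8: 8·1 4·2 2·4 1·8  φ→[4+2+1+1]=8
[q^10] φ(10)=4,φ(5)=4,φ(2)=1,φ(1)=1 ⇒ 10
n=18: 18·1 9·2 6·3 3·6 2·9 1·18  φ→[6+6+2+2+1+1]=18
q^21  k|21↦φ(k): 1:1 3:2 7:6 21:12  a_21=21

4, 6, 8, 10, 18, 21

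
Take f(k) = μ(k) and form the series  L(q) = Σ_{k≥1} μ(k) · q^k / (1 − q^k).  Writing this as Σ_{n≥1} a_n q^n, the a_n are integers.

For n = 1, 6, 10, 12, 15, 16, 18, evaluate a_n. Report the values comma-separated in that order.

1, 0, 0, 0, 0, 0, 0

d|1:{1}  Σμ=1=1
[q^6] μ(1)=1,μ(2)=-1,μ(3)=-1,μ(6)=1 ⇒ 0
d|10:{1,2,5,10}  Σμ=1+(-1)+(-1)+1=0
d|12:{1,2,3,4,6,12}  Σμ=1+(-1)+(-1)+0+1+0=0
d|15:{1,3,5,15}  Σμ=1+(-1)+(-1)+1=0
[q^16] μ(16)=0,μ(8)=0,μ(4)=0,μ(2)=-1,μ(1)=1 ⇒ 0
q^18  k|18↦μ(k): 18:0 9:0 6:1 3:-1 2:-1 1:1  a_18=0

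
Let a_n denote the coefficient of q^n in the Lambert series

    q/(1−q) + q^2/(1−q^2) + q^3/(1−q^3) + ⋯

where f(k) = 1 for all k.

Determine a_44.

a_44 = 6

d|44:{1,2,4,11,22,44}  Σf=1+1+1+1+1+1=6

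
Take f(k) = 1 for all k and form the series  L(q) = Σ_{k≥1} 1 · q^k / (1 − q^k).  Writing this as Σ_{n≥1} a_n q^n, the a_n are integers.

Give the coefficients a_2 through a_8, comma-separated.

d|2:{1,2}  Σf=1+1=2
q^3  k|3↦f(k): 3:1 1:1  a_3=2
[q^4] f(4)=1,f(2)=1,f(1)=1 ⇒ 3
[q^5] f(1)=1,f(5)=1 ⇒ 2
[q^6] f(6)=1,f(3)=1,f(2)=1,f(1)=1 ⇒ 4
n=7: 7·1 1·7  f→[1+1]=2
n=8: 8·1 4·2 2·4 1·8  f→[1+1+1+1]=4

2, 2, 3, 2, 4, 2, 4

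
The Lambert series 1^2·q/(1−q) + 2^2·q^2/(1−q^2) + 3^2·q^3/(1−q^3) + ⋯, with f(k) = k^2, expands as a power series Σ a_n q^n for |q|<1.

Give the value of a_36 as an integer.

q^36  k|36↦f(k): 1:1 2:4 3:9 4:16 6:36 9:81 12:144 18:324 36:1296  a_36=1911

a_36 = 1911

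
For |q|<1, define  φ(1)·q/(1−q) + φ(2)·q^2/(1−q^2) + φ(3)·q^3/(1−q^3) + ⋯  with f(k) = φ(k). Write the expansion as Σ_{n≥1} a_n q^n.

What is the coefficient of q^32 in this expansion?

d|32:{32,16,8,4,2,1}  Σφ=16+8+4+2+1+1=32

a_32 = 32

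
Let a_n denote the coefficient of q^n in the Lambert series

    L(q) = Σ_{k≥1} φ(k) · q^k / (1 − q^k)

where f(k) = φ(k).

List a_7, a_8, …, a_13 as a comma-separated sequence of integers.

[q^7] φ(7)=6,φ(1)=1 ⇒ 7
n=8: 8·1 4·2 2·4 1·8  φ→[4+2+1+1]=8
[q^9] φ(9)=6,φ(3)=2,φ(1)=1 ⇒ 9
d|10:{10,5,2,1}  Σφ=4+4+1+1=10
d|11:{11,1}  Σφ=10+1=11
[q^12] φ(1)=1,φ(2)=1,φ(3)=2,φ(4)=2,φ(6)=2,φ(12)=4 ⇒ 12
q^13  k|13↦φ(k): 1:1 13:12  a_13=13

7, 8, 9, 10, 11, 12, 13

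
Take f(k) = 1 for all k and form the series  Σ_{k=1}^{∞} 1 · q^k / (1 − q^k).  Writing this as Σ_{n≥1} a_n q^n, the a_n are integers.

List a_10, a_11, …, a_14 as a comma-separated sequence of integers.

d|10:{10,5,2,1}  Σf=1+1+1+1=4
d|11:{1,11}  Σf=1+1=2
[q^12] f(1)=1,f(2)=1,f(3)=1,f(4)=1,f(6)=1,f(12)=1 ⇒ 6
d|13:{13,1}  Σf=1+1=2
[q^14] f(1)=1,f(2)=1,f(7)=1,f(14)=1 ⇒ 4

4, 2, 6, 2, 4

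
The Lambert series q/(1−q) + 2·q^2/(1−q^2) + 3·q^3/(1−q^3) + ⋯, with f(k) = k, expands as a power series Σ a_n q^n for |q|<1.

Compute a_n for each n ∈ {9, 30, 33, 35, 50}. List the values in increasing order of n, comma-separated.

13, 72, 48, 48, 93

[q^9] f(9)=9,f(3)=3,f(1)=1 ⇒ 13
[q^30] f(1)=1,f(2)=2,f(3)=3,f(5)=5,f(6)=6,f(10)=10,f(15)=15,f(30)=30 ⇒ 72
q^33  k|33↦f(k): 1:1 3:3 11:11 33:33  a_33=48
[q^35] f(1)=1,f(5)=5,f(7)=7,f(35)=35 ⇒ 48
[q^50] f(50)=50,f(25)=25,f(10)=10,f(5)=5,f(2)=2,f(1)=1 ⇒ 93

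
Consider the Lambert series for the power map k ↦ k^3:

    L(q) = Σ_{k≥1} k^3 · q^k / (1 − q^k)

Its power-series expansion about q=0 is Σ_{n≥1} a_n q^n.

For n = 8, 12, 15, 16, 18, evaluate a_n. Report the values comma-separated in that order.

585, 2044, 3528, 4681, 6813

d|8:{8,4,2,1}  Σf=512+64+8+1=585
[q^12] f(12)=1728,f(6)=216,f(4)=64,f(3)=27,f(2)=8,f(1)=1 ⇒ 2044
[q^15] f(1)=1,f(3)=27,f(5)=125,f(15)=3375 ⇒ 3528
d|16:{16,8,4,2,1}  Σf=4096+512+64+8+1=4681
d|18:{18,9,6,3,2,1}  Σf=5832+729+216+27+8+1=6813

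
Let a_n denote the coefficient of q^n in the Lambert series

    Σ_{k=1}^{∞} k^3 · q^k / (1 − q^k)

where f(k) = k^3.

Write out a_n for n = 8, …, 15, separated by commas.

585, 757, 1134, 1332, 2044, 2198, 3096, 3528

[q^8] f(1)=1,f(2)=8,f(4)=64,f(8)=512 ⇒ 585
[q^9] f(9)=729,f(3)=27,f(1)=1 ⇒ 757
d|10:{1,2,5,10}  Σf=1+8+125+1000=1134
[q^11] f(11)=1331,f(1)=1 ⇒ 1332
[q^12] f(1)=1,f(2)=8,f(3)=27,f(4)=64,f(6)=216,f(12)=1728 ⇒ 2044
[q^13] f(13)=2197,f(1)=1 ⇒ 2198
n=14: 14·1 7·2 2·7 1·14  f→[2744+343+8+1]=3096
d|15:{1,3,5,15}  Σf=1+27+125+3375=3528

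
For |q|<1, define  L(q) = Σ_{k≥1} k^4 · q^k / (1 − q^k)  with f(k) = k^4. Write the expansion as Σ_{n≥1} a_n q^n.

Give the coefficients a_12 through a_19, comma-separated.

[q^12] f(12)=20736,f(6)=1296,f(4)=256,f(3)=81,f(2)=16,f(1)=1 ⇒ 22386
[q^13] f(1)=1,f(13)=28561 ⇒ 28562
d|14:{14,7,2,1}  Σf=38416+2401+16+1=40834
n=15: 1·15 3·5 5·3 15·1  f→[1+81+625+50625]=51332
d|16:{1,2,4,8,16}  Σf=1+16+256+4096+65536=69905
q^17  k|17↦f(k): 17:83521 1:1  a_17=83522
d|18:{1,2,3,6,9,18}  Σf=1+16+81+1296+6561+104976=112931
[q^19] f(1)=1,f(19)=130321 ⇒ 130322

22386, 28562, 40834, 51332, 69905, 83522, 112931, 130322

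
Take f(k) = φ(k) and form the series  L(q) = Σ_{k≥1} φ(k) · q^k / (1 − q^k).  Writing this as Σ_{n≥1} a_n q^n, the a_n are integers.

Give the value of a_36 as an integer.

[q^36] φ(1)=1,φ(2)=1,φ(3)=2,φ(4)=2,φ(6)=2,φ(9)=6,φ(12)=4,φ(18)=6,φ(36)=12 ⇒ 36

a_36 = 36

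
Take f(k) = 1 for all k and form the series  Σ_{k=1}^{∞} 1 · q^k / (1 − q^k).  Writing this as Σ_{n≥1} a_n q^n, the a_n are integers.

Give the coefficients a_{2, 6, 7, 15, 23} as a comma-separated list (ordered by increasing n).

q^2  k|2↦f(k): 2:1 1:1  a_2=2
q^6  k|6↦f(k): 6:1 3:1 2:1 1:1  a_6=4
q^7  k|7↦f(k): 7:1 1:1  a_7=2
q^15  k|15↦f(k): 15:1 5:1 3:1 1:1  a_15=4
n=23: 23·1 1·23  f→[1+1]=2

2, 4, 2, 4, 2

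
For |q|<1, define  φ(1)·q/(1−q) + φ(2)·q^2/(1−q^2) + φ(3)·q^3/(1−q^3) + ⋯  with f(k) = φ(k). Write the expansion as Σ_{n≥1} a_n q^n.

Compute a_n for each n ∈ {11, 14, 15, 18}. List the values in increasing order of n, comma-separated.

q^11  k|11↦φ(k): 1:1 11:10  a_11=11
d|14:{14,7,2,1}  Σφ=6+6+1+1=14
q^15  k|15↦φ(k): 1:1 3:2 5:4 15:8  a_15=15
d|18:{18,9,6,3,2,1}  Σφ=6+6+2+2+1+1=18

11, 14, 15, 18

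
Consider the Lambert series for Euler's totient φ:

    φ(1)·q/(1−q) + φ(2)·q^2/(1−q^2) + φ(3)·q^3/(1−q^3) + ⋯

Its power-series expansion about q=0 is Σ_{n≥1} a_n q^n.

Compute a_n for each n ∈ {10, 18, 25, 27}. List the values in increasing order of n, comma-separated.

q^10  k|10↦φ(k): 10:4 5:4 2:1 1:1  a_10=10
d|18:{1,2,3,6,9,18}  Σφ=1+1+2+2+6+6=18
n=25: 25·1 5·5 1·25  φ→[20+4+1]=25
[q^27] φ(27)=18,φ(9)=6,φ(3)=2,φ(1)=1 ⇒ 27

10, 18, 25, 27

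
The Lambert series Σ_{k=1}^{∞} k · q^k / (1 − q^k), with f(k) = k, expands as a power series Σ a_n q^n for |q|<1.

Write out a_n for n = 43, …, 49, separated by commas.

44, 84, 78, 72, 48, 124, 57

d|43:{43,1}  Σf=43+1=44
q^44  k|44↦f(k): 1:1 2:2 4:4 11:11 22:22 44:44  a_44=84
d|45:{1,3,5,9,15,45}  Σf=1+3+5+9+15+45=78
[q^46] f(46)=46,f(23)=23,f(2)=2,f(1)=1 ⇒ 72
q^47  k|47↦f(k): 1:1 47:47  a_47=48
n=48: 1·48 2·24 3·16 4·12 6·8 8·6 12·4 16·3 24·2 48·1  f→[1+2+3+4+6+8+12+16+24+48]=124
n=49: 1·49 7·7 49·1  f→[1+7+49]=57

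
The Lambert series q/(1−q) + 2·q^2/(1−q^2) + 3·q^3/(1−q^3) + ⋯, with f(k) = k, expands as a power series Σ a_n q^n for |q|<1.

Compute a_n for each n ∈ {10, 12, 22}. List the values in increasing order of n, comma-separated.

18, 28, 36

d|10:{10,5,2,1}  Σf=10+5+2+1=18
[q^12] f(12)=12,f(6)=6,f(4)=4,f(3)=3,f(2)=2,f(1)=1 ⇒ 28
n=22: 22·1 11·2 2·11 1·22  f→[22+11+2+1]=36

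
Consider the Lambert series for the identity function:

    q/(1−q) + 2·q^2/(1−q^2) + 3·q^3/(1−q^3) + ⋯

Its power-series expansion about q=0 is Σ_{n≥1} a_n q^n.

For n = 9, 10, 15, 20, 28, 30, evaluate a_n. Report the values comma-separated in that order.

d|9:{1,3,9}  Σf=1+3+9=13
d|10:{10,5,2,1}  Σf=10+5+2+1=18
q^15  k|15↦f(k): 15:15 5:5 3:3 1:1  a_15=24
[q^20] f(20)=20,f(10)=10,f(5)=5,f(4)=4,f(2)=2,f(1)=1 ⇒ 42
d|28:{1,2,4,7,14,28}  Σf=1+2+4+7+14+28=56
q^30  k|30↦f(k): 1:1 2:2 3:3 5:5 6:6 10:10 15:15 30:30  a_30=72

13, 18, 24, 42, 56, 72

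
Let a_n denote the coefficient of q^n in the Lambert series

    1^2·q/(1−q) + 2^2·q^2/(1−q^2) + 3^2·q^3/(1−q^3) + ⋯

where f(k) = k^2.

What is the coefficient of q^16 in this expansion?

a_16 = 341

n=16: 1·16 2·8 4·4 8·2 16·1  f→[1+4+16+64+256]=341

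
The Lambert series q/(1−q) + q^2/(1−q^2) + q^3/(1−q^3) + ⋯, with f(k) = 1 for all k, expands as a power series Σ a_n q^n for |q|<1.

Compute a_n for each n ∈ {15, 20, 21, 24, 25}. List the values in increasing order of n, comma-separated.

q^15  k|15↦f(k): 1:1 3:1 5:1 15:1  a_15=4
d|20:{20,10,5,4,2,1}  Σf=1+1+1+1+1+1=6
d|21:{21,7,3,1}  Σf=1+1+1+1=4
q^24  k|24↦f(k): 1:1 2:1 3:1 4:1 6:1 8:1 12:1 24:1  a_24=8
q^25  k|25↦f(k): 1:1 5:1 25:1  a_25=3

4, 6, 4, 8, 3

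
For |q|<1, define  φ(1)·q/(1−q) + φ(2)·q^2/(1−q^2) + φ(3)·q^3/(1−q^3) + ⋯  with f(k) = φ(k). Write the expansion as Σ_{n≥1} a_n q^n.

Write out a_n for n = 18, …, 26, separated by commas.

n=18: 1·18 2·9 3·6 6·3 9·2 18·1  φ→[1+1+2+2+6+6]=18
n=19: 1·19 19·1  φ→[1+18]=19
d|20:{1,2,4,5,10,20}  Σφ=1+1+2+4+4+8=20
[q^21] φ(1)=1,φ(3)=2,φ(7)=6,φ(21)=12 ⇒ 21
[q^22] φ(22)=10,φ(11)=10,φ(2)=1,φ(1)=1 ⇒ 22
n=23: 23·1 1·23  φ→[22+1]=23
q^24  k|24↦φ(k): 24:8 12:4 8:4 6:2 4:2 3:2 2:1 1:1  a_24=24
n=25: 25·1 5·5 1·25  φ→[20+4+1]=25
d|26:{1,2,13,26}  Σφ=1+1+12+12=26

18, 19, 20, 21, 22, 23, 24, 25, 26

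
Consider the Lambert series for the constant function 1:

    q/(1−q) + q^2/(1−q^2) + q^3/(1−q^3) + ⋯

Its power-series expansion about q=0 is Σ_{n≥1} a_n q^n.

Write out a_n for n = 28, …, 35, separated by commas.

n=28: 28·1 14·2 7·4 4·7 2·14 1·28  f→[1+1+1+1+1+1]=6
q^29  k|29↦f(k): 29:1 1:1  a_29=2
n=30: 30·1 15·2 10·3 6·5 5·6 3·10 2·15 1·30  f→[1+1+1+1+1+1+1+1]=8
n=31: 1·31 31·1  f→[1+1]=2
n=32: 1·32 2·16 4·8 8·4 16·2 32·1  f→[1+1+1+1+1+1]=6
d|33:{1,3,11,33}  Σf=1+1+1+1=4
d|34:{1,2,17,34}  Σf=1+1+1+1=4
[q^35] f(1)=1,f(5)=1,f(7)=1,f(35)=1 ⇒ 4

6, 2, 8, 2, 6, 4, 4, 4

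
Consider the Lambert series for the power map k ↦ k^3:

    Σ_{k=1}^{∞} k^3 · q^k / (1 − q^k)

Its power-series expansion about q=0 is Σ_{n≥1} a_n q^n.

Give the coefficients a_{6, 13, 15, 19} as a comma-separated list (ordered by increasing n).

252, 2198, 3528, 6860

d|6:{1,2,3,6}  Σf=1+8+27+216=252
q^13  k|13↦f(k): 13:2197 1:1  a_13=2198
q^15  k|15↦f(k): 1:1 3:27 5:125 15:3375  a_15=3528
d|19:{1,19}  Σf=1+6859=6860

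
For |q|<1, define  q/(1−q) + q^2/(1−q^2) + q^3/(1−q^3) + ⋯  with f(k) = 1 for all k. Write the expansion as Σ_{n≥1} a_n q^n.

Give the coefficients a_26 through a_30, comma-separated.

4, 4, 6, 2, 8

n=26: 1·26 2·13 13·2 26·1  f→[1+1+1+1]=4
n=27: 27·1 9·3 3·9 1·27  f→[1+1+1+1]=4
[q^28] f(1)=1,f(2)=1,f(4)=1,f(7)=1,f(14)=1,f(28)=1 ⇒ 6
[q^29] f(29)=1,f(1)=1 ⇒ 2
d|30:{1,2,3,5,6,10,15,30}  Σf=1+1+1+1+1+1+1+1=8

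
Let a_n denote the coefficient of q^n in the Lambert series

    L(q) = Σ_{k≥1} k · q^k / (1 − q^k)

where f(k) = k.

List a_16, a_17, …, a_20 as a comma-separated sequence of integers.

q^16  k|16↦f(k): 16:16 8:8 4:4 2:2 1:1  a_16=31
n=17: 1·17 17·1  f→[1+17]=18
q^18  k|18↦f(k): 1:1 2:2 3:3 6:6 9:9 18:18  a_18=39
n=19: 19·1 1·19  f→[19+1]=20
[q^20] f(1)=1,f(2)=2,f(4)=4,f(5)=5,f(10)=10,f(20)=20 ⇒ 42

31, 18, 39, 20, 42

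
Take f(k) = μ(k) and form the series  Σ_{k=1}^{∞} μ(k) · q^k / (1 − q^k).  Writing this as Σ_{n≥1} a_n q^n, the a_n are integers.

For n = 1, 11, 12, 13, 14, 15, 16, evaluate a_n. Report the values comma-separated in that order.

d|1:{1}  Σμ=1=1
d|11:{1,11}  Σμ=1+(-1)=0
[q^12] μ(1)=1,μ(2)=-1,μ(3)=-1,μ(4)=0,μ(6)=1,μ(12)=0 ⇒ 0
q^13  k|13↦μ(k): 13:-1 1:1  a_13=0
q^14  k|14↦μ(k): 1:1 2:-1 7:-1 14:1  a_14=0
d|15:{15,5,3,1}  Σμ=1+(-1)+(-1)+1=0
q^16  k|16↦μ(k): 16:0 8:0 4:0 2:-1 1:1  a_16=0

1, 0, 0, 0, 0, 0, 0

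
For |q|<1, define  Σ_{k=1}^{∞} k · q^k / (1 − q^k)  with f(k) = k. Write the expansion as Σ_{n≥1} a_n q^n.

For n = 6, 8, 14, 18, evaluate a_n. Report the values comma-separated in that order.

12, 15, 24, 39

n=6: 6·1 3·2 2·3 1·6  f→[6+3+2+1]=12
q^8  k|8↦f(k): 8:8 4:4 2:2 1:1  a_8=15
n=14: 1·14 2·7 7·2 14·1  f→[1+2+7+14]=24
[q^18] f(18)=18,f(9)=9,f(6)=6,f(3)=3,f(2)=2,f(1)=1 ⇒ 39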